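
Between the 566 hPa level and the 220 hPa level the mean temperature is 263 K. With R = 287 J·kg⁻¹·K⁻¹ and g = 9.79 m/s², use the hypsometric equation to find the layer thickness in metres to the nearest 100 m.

Δz ≈ 7300 m

Hypsometric equation: Δz = (R T̄/g) ln(P₁/P₂).
R T̄/g = 287 × 263 / 9.79 = 7710.0 m.
ln(566/220) = ln(2.5727) = 0.94496.
Δz = 7710.0 × 0.94496 = 7285.6 m.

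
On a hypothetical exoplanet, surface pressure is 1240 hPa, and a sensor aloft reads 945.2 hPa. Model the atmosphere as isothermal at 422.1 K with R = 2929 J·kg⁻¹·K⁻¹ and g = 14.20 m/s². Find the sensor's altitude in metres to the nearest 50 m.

Scale height: H = RT/g = 2929 × 422.1 / 14.20 = 87066 m.
Invert the barometric formula: z = H ln(P₀/P).
P₀/P = 1240/945.2 = 1.3119; ln(1.3119) = 0.27148.
z = 87066 × 0.27148 = 23637 m.

z ≈ 23650 m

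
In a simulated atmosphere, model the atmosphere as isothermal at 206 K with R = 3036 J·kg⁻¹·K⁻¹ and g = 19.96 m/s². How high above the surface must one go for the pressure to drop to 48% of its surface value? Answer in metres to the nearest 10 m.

Scale height: H = RT/g = 3036 × 206 / 19.96 = 31333 m.
Set P/P₀ = exp(−z/H) = 0.48, so z = −H ln(0.48).
−ln(0.48) = 0.73397; z = 31333 × 0.73397 = 22997 m.

z ≈ 23000 m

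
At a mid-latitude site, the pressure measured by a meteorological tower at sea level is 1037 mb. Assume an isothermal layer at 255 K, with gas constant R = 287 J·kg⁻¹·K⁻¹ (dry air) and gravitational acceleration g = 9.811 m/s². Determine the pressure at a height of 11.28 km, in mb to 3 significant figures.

P ≈ 229 mb

Scale height: H = RT/g = 287 × 255 / 9.811 = 7459.5 m.
Barometric formula: P = P₀ exp(−z/H).
z/H = 11280/7459.5 = 1.5122; exp(−1.5122) = 0.22042.
P = 1037 × 0.22042 = 228.58 mb.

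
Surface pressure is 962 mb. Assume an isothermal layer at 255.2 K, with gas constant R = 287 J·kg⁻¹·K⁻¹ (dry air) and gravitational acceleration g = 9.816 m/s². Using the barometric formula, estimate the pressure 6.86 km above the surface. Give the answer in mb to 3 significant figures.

Scale height: H = RT/g = 287 × 255.2 / 9.816 = 7461.5 m.
Barometric formula: P = P₀ exp(−z/H).
z/H = 6860.0/7461.5 = 0.91939; exp(−0.91939) = 0.39876.
P = 962 × 0.39876 = 383.61 mb.

P ≈ 384 mb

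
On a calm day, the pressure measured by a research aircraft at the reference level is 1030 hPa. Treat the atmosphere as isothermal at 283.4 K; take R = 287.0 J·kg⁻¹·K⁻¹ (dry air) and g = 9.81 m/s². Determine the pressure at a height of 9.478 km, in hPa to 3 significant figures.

P ≈ 328 hPa

Scale height: H = RT/g = 287.0 × 283.4 / 9.81 = 8291.1 m.
Barometric formula: P = P₀ exp(−z/H).
z/H = 9478.0/8291.1 = 1.1432; exp(−1.1432) = 0.31880.
P = 1030 × 0.31880 = 328.36 hPa.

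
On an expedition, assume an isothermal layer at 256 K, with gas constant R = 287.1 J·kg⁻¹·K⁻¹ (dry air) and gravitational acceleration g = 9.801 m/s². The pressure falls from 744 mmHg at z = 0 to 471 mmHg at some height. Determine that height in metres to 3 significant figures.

z ≈ 3430 m

Scale height: H = RT/g = 287.1 × 256 / 9.801 = 7499.0 m.
Invert the barometric formula: z = H ln(P₀/P).
P₀/P = 744/471 = 1.5796; ln(1.5796) = 0.45717.
z = 7499.0 × 0.45717 = 3428.3 m.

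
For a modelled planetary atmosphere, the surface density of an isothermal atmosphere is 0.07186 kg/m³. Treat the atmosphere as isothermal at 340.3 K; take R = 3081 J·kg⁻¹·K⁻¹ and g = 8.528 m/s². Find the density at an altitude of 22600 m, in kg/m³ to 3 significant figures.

Scale height: H = RT/g = 3081 × 340.3 / 8.528 = 122940 m.
In an isothermal atmosphere, density decays like pressure: ρ = ρ₀ exp(−z/H).
z/H = 22600/122940 = 0.18383; exp(−0.18383) = 0.83208.
ρ = 0.07186 × 0.83208 = 0.059793 kg/m³.

ρ ≈ 0.0598 kg/m³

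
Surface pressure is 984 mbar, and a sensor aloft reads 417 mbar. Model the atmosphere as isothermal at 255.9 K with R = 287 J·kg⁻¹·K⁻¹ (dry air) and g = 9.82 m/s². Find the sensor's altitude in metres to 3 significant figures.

z ≈ 6420 m

Scale height: H = RT/g = 287 × 255.9 / 9.82 = 7479.0 m.
Invert the barometric formula: z = H ln(P₀/P).
P₀/P = 984/417 = 2.3597; ln(2.3597) = 0.85853.
z = 7479.0 × 0.85853 = 6420.9 m.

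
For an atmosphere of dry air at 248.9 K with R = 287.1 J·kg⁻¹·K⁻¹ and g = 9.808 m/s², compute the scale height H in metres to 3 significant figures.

The scale height of an isothermal atmosphere is H = RT/g.
H = 287.1 × 248.9 / 9.808 = 71459/9.808 = 7285.8 m.

H ≈ 7290 m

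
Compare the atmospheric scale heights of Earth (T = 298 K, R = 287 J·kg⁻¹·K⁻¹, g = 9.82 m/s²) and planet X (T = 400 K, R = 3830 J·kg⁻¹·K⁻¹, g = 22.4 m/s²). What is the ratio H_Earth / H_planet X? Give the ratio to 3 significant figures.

H_Earth/H_planet X ≈ 0.127

H = RT/g for each body.
H_Earth = 287 × 298 / 9.82 = 8709.4 m.
H_planet X = 3830 × 400 / 22.4 = 68393 m.
H_Earth/H_planet X = 8709.4/68393 = 0.12734.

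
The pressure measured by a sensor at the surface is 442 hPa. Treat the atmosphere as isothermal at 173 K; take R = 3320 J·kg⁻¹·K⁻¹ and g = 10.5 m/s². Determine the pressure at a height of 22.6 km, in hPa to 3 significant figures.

Scale height: H = RT/g = 3320 × 173 / 10.5 = 54701 m.
Barometric formula: P = P₀ exp(−z/H).
z/H = 22600/54701 = 0.41316; exp(−0.41316) = 0.66156.
P = 442 × 0.66156 = 292.41 hPa.

P ≈ 292 hPa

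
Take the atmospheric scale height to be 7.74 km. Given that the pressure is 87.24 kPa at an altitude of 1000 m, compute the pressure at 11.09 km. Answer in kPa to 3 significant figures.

Between two levels, P₂ = P₁ exp(−Δz/H) with Δz = z₂ − z₁.
Δz = 11090 − 1000.0 = 10090 m; Δz/H = 10090/7740.0 = 1.3036.
P₂ = 87.24 × exp(−1.3036) = 87.24 × 0.27155 = 23.690 kPa.

P ≈ 23.7 kPa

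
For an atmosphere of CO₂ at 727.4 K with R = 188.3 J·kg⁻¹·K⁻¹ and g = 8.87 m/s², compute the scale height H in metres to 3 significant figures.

The scale height of an isothermal atmosphere is H = RT/g.
H = 188.3 × 727.4 / 8.87 = 136970/8.87 = 15442 m.

H ≈ 15400 m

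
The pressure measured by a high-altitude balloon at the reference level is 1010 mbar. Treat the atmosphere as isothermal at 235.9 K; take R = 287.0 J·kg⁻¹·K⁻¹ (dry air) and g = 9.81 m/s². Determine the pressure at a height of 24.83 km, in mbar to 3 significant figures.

Scale height: H = RT/g = 287.0 × 235.9 / 9.81 = 6901.5 m.
Barometric formula: P = P₀ exp(−z/H).
z/H = 24830/6901.5 = 3.5978; exp(−3.5978) = 0.027384.
P = 1010 × 0.027384 = 27.658 mbar.

P ≈ 27.7 mbar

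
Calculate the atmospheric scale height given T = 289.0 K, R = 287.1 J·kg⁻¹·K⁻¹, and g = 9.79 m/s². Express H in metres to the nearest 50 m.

H ≈ 8500 m

The scale height of an isothermal atmosphere is H = RT/g.
H = 287.1 × 289.0 / 9.79 = 82972/9.79 = 8475.2 m.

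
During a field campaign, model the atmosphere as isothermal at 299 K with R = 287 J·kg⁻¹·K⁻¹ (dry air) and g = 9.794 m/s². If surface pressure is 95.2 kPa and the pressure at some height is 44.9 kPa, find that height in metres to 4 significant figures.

z ≈ 6585 m

Scale height: H = RT/g = 287 × 299 / 9.794 = 8761.8 m.
Invert the barometric formula: z = H ln(P₀/P).
P₀/P = 95.2/44.9 = 2.1203; ln(2.1203) = 0.75156.
z = 8761.8 × 0.75156 = 6585.0 m.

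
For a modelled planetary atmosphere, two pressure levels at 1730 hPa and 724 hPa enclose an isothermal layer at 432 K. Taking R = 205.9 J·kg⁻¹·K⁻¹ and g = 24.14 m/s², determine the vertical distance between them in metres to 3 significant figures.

Hypsometric equation: Δz = (R T̄/g) ln(P₁/P₂).
R T̄/g = 205.9 × 432 / 24.14 = 3684.7 m.
ln(1730/724) = ln(2.3895) = 0.87108.
Δz = 3684.7 × 0.87108 = 3209.7 m.

Δz ≈ 3210 m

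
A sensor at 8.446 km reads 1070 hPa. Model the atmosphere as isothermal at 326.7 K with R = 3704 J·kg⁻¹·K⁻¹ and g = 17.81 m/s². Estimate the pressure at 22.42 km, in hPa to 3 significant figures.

Scale height: H = RT/g = 3704 × 326.7 / 17.81 = 67945 m.
Between two levels, P₂ = P₁ exp(−Δz/H) with Δz = z₂ − z₁.
Δz = 22420 − 8446.0 = 13974 m; Δz/H = 13974/67945 = 0.20567.
P₂ = 1070 × exp(−0.20567) = 1070 × 0.81410 = 871.09 hPa.

P ≈ 871 hPa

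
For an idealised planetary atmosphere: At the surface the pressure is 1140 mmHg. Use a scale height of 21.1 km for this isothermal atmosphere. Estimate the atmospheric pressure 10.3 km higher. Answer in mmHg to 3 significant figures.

P ≈ 700 mmHg

Barometric formula: P = P₀ exp(−z/H).
z/H = 10300/21100 = 0.48815; exp(−0.48815) = 0.61376.
P = 1140 × 0.61376 = 699.69 mmHg.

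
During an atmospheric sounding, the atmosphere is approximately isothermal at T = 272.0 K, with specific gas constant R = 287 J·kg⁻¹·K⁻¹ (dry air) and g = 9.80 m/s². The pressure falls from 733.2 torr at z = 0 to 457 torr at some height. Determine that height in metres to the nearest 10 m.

Scale height: H = RT/g = 287 × 272.0 / 9.80 = 7965.7 m.
Invert the barometric formula: z = H ln(P₀/P).
P₀/P = 733.2/457 = 1.6044; ln(1.6044) = 0.47275.
z = 7965.7 × 0.47275 = 3765.8 m.

z ≈ 3770 m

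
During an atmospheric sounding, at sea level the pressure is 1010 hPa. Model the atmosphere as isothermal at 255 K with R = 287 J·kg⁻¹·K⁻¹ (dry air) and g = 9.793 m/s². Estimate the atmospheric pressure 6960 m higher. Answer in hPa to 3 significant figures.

P ≈ 398 hPa

Scale height: H = RT/g = 287 × 255 / 9.793 = 7473.2 m.
Barometric formula: P = P₀ exp(−z/H).
z/H = 6960.0/7473.2 = 0.93133; exp(−0.93133) = 0.39403.
P = 1010 × 0.39403 = 397.97 hPa.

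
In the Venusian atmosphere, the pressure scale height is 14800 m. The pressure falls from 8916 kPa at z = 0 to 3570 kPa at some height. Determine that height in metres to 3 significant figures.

Invert the barometric formula: z = H ln(P₀/P).
P₀/P = 8916/3570 = 2.4975; ln(2.4975) = 0.91529.
z = 14800 × 0.91529 = 13546 m.

z ≈ 13500 m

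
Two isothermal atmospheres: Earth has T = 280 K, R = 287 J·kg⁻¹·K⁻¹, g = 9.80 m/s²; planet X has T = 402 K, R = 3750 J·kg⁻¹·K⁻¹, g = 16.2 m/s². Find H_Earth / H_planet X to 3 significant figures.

H_Earth/H_planet X ≈ 0.0881

H = RT/g for each body.
H_Earth = 287 × 280 / 9.80 = 8200.0 m.
H_planet X = 3750 × 402 / 16.2 = 93056 m.
H_Earth/H_planet X = 8200.0/93056 = 0.088119.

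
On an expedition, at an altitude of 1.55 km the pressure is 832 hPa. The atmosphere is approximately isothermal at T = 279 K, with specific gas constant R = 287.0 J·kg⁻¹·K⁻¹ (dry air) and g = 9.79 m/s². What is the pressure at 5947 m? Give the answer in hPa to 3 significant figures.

Scale height: H = RT/g = 287.0 × 279 / 9.79 = 8179.1 m.
Between two levels, P₂ = P₁ exp(−Δz/H) with Δz = z₂ − z₁.
Δz = 5947.0 − 1550.0 = 4397.0 m; Δz/H = 4397.0/8179.1 = 0.53759.
P₂ = 832 × exp(−0.53759) = 832 × 0.58415 = 486.01 hPa.

P ≈ 486 hPa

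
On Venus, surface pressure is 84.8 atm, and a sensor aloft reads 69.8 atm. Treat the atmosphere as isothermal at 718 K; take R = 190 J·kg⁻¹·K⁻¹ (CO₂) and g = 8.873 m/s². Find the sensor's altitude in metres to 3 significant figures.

z ≈ 2990 m

Scale height: H = RT/g = 190 × 718 / 8.873 = 15375 m.
Invert the barometric formula: z = H ln(P₀/P).
P₀/P = 84.8/69.8 = 1.2149; ln(1.2149) = 0.19466.
z = 15375 × 0.19466 = 2992.9 m.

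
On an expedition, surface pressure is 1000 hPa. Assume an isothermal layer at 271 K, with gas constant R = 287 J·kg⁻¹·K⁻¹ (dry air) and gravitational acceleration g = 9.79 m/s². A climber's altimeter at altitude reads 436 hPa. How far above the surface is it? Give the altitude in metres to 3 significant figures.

z ≈ 6590 m

Scale height: H = RT/g = 287 × 271 / 9.79 = 7944.5 m.
Invert the barometric formula: z = H ln(P₀/P).
P₀/P = 1000/436 = 2.2936; ln(2.2936) = 0.83012.
z = 7944.5 × 0.83012 = 6594.9 m.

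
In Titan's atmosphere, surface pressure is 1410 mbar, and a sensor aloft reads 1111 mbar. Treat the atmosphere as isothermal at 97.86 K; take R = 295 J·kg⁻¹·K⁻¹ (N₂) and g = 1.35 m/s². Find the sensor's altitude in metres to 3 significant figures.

z ≈ 5100 m

Scale height: H = RT/g = 295 × 97.86 / 1.35 = 21384 m.
Invert the barometric formula: z = H ln(P₀/P).
P₀/P = 1410/1111 = 1.2691; ln(1.2691) = 0.23831.
z = 21384 × 0.23831 = 5096.0 m.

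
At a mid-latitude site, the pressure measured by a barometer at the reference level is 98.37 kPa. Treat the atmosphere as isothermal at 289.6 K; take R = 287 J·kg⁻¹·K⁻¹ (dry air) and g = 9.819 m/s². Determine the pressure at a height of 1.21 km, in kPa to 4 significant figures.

P ≈ 85.27 kPa

Scale height: H = RT/g = 287 × 289.6 / 9.819 = 8464.7 m.
Barometric formula: P = P₀ exp(−z/H).
z/H = 1210.0/8464.7 = 0.14295; exp(−0.14295) = 0.86680.
P = 98.37 × 0.86680 = 85.267 kPa.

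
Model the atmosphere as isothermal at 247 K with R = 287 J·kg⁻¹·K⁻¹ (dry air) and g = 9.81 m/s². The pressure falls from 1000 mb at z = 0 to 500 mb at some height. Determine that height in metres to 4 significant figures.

z ≈ 5009 m

Scale height: H = RT/g = 287 × 247 / 9.81 = 7226.2 m.
Invert the barometric formula: z = H ln(P₀/P).
P₀/P = 1000/500 = 2.0000; ln(2.0000) = 0.69315.
z = 7226.2 × 0.69315 = 5008.8 m.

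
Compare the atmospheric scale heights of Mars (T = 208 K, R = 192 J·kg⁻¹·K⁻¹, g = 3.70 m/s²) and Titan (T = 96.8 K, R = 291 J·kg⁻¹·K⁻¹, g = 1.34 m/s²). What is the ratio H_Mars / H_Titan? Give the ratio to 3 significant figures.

H_Mars/H_Titan ≈ 0.513

H = RT/g for each body.
H_Mars = 192 × 208 / 3.70 = 10794 m.
H_Titan = 291 × 96.8 / 1.34 = 21021 m.
H_Mars/H_Titan = 10794/21021 = 0.51349.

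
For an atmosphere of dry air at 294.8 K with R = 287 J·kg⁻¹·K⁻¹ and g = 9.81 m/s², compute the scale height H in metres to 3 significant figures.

The scale height of an isothermal atmosphere is H = RT/g.
H = 287 × 294.8 / 9.81 = 84608/9.81 = 8624.7 m.

H ≈ 8620 m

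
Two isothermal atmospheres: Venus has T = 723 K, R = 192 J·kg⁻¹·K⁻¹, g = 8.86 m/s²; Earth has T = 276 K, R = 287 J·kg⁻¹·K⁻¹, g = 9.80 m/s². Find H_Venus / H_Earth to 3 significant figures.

H_Venus/H_Earth ≈ 1.94

H = RT/g for each body.
H_Venus = 192 × 723 / 8.86 = 15668 m.
H_Earth = 287 × 276 / 9.80 = 8082.9 m.
H_Venus/H_Earth = 15668/8082.9 = 1.9384.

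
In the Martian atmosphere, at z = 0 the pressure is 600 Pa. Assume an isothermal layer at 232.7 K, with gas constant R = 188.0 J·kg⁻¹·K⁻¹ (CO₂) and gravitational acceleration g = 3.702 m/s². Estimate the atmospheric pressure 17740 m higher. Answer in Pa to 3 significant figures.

Scale height: H = RT/g = 188.0 × 232.7 / 3.702 = 11817 m.
Barometric formula: P = P₀ exp(−z/H).
z/H = 17740/11817 = 1.5012; exp(−1.5012) = 0.22286.
P = 600 × 0.22286 = 133.72 Pa.

P ≈ 134 Pa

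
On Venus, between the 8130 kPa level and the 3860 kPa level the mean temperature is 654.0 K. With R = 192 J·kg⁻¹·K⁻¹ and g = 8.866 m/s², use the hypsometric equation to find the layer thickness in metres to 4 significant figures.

Δz ≈ 10550 m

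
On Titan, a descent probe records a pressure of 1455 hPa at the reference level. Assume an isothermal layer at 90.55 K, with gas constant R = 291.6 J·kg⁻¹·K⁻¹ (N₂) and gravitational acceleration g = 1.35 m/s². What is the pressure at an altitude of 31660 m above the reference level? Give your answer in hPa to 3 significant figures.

P ≈ 288 hPa

Scale height: H = RT/g = 291.6 × 90.55 / 1.35 = 19559 m.
Barometric formula: P = P₀ exp(−z/H).
z/H = 31660/19559 = 1.6187; exp(−1.6187) = 0.19816.
P = 1455 × 0.19816 = 288.32 hPa.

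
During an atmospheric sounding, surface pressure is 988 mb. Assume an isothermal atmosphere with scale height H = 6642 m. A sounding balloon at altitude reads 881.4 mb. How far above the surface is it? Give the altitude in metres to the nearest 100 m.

z ≈ 800 m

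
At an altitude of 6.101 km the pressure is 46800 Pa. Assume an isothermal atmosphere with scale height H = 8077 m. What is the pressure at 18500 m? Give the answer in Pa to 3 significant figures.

P ≈ 10100 Pa

Between two levels, P₂ = P₁ exp(−Δz/H) with Δz = z₂ − z₁.
Δz = 18500 − 6101.0 = 12399 m; Δz/H = 12399/8077.0 = 1.5351.
P₂ = 46800 × exp(−1.5351) = 46800 × 0.21543 = 10082 Pa.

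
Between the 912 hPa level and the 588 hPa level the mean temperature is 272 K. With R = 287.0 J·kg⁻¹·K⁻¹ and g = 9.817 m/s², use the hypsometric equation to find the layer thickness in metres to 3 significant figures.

Δz ≈ 3490 m

Hypsometric equation: Δz = (R T̄/g) ln(P₁/P₂).
R T̄/g = 287.0 × 272 / 9.817 = 7951.9 m.
ln(912/588) = ln(1.5510) = 0.43890.
Δz = 7951.9 × 0.43890 = 3490.1 m.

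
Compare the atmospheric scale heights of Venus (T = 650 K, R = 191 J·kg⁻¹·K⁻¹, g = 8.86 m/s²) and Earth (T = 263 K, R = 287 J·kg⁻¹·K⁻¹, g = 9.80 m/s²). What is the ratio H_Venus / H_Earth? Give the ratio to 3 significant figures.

H = RT/g for each body.
H_Venus = 191 × 650 / 8.86 = 14012 m.
H_Earth = 287 × 263 / 9.80 = 7702.1 m.
H_Venus/H_Earth = 14012/7702.1 = 1.8192.

H_Venus/H_Earth ≈ 1.82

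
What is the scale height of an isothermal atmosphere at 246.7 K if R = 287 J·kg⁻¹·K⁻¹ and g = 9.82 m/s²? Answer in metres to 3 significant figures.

H ≈ 7210 m

The scale height of an isothermal atmosphere is H = RT/g.
H = 287 × 246.7 / 9.82 = 70803/9.82 = 7210.1 m.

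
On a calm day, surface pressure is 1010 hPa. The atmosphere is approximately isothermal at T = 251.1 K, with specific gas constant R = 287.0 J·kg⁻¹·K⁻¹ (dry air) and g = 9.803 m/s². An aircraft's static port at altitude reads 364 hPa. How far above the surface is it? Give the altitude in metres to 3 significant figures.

z ≈ 7500 m

Scale height: H = RT/g = 287.0 × 251.1 / 9.803 = 7351.4 m.
Invert the barometric formula: z = H ln(P₀/P).
P₀/P = 1010/364 = 2.7747; ln(2.7747) = 1.0205.
z = 7351.4 × 1.0205 = 7502.1 m.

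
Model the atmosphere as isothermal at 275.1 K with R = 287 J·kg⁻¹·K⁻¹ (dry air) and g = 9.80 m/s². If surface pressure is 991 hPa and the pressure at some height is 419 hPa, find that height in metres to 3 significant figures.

z ≈ 6940 m

Scale height: H = RT/g = 287 × 275.1 / 9.80 = 8056.5 m.
Invert the barometric formula: z = H ln(P₀/P).
P₀/P = 991/419 = 2.3652; ln(2.3652) = 0.86086.
z = 8056.5 × 0.86086 = 6935.5 m.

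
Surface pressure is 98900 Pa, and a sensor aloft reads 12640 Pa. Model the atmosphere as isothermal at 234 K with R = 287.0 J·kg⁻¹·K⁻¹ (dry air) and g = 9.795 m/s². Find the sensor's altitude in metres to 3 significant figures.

Scale height: H = RT/g = 287.0 × 234 / 9.795 = 6856.4 m.
Invert the barometric formula: z = H ln(P₀/P).
P₀/P = 98900/12640 = 7.8244; ln(7.8244) = 2.0572.
z = 6856.4 × 2.0572 = 14105 m.

z ≈ 14100 m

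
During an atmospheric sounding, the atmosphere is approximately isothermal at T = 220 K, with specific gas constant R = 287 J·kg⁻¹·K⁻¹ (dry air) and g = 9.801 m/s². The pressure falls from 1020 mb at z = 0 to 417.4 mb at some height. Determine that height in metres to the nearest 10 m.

Scale height: H = RT/g = 287 × 220 / 9.801 = 6442.2 m.
Invert the barometric formula: z = H ln(P₀/P).
P₀/P = 1020/417.4 = 2.4437; ln(2.4437) = 0.89351.
z = 6442.2 × 0.89351 = 5756.2 m.

z ≈ 5760 m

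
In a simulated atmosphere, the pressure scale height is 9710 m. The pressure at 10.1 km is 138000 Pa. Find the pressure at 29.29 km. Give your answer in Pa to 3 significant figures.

P ≈ 19100 Pa

Between two levels, P₂ = P₁ exp(−Δz/H) with Δz = z₂ − z₁.
Δz = 29290 − 10100 = 19190 m; Δz/H = 19190/9710.0 = 1.9763.
P₂ = 138000 × exp(−1.9763) = 138000 × 0.13858 = 19124 Pa.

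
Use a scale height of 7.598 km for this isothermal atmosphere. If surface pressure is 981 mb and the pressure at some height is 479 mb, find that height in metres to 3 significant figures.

z ≈ 5450 m

Invert the barometric formula: z = H ln(P₀/P).
P₀/P = 981/479 = 2.0480; ln(2.0480) = 0.71686.
z = 7598.0 × 0.71686 = 5446.7 m.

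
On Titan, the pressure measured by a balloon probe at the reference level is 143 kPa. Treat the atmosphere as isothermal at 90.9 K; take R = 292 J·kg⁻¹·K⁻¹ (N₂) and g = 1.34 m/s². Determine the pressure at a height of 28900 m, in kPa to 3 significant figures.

P ≈ 33.2 kPa

Scale height: H = RT/g = 292 × 90.9 / 1.34 = 19808 m.
Barometric formula: P = P₀ exp(−z/H).
z/H = 28900/19808 = 1.4590; exp(−1.4590) = 0.23247.
P = 143 × 0.23247 = 33.243 kPa.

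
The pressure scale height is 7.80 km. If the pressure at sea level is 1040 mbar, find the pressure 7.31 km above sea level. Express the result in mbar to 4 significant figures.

P ≈ 407.4 mbar

Barometric formula: P = P₀ exp(−z/H).
z/H = 7310.0/7800.0 = 0.93718; exp(−0.93718) = 0.39173.
P = 1040 × 0.39173 = 407.40 mbar.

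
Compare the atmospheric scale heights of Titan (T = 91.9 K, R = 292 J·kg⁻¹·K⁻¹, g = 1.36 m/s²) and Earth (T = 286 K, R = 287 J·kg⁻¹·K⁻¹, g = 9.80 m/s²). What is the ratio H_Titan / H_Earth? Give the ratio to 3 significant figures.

H = RT/g for each body.
H_Titan = 292 × 91.9 / 1.36 = 19731 m.
H_Earth = 287 × 286 / 9.80 = 8375.7 m.
H_Titan/H_Earth = 19731/8375.7 = 2.3557.

H_Titan/H_Earth ≈ 2.36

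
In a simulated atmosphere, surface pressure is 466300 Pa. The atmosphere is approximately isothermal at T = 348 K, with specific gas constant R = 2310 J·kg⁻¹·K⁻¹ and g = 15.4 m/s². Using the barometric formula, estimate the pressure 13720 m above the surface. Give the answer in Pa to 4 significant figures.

P ≈ 358500 Pa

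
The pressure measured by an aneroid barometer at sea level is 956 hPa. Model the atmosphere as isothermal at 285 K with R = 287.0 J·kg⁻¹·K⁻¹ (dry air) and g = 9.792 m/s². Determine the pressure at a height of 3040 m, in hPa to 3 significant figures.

P ≈ 664 hPa

Scale height: H = RT/g = 287.0 × 285 / 9.792 = 8353.2 m.
Barometric formula: P = P₀ exp(−z/H).
z/H = 3040.0/8353.2 = 0.36393; exp(−0.36393) = 0.69494.
P = 956 × 0.69494 = 664.36 hPa.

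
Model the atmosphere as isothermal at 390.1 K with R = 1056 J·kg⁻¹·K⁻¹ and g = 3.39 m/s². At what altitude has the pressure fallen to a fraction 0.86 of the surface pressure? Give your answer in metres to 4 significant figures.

z ≈ 18330 m

Scale height: H = RT/g = 1056 × 390.1 / 3.39 = 121520 m.
Set P/P₀ = exp(−z/H) = 0.86, so z = −H ln(0.86).
−ln(0.86) = 0.15082; z = 121520 × 0.15082 = 18328 m.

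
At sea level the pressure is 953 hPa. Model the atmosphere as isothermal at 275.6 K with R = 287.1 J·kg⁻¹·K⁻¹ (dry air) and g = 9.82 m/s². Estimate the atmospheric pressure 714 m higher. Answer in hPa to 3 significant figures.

Scale height: H = RT/g = 287.1 × 275.6 / 9.82 = 8057.5 m.
Barometric formula: P = P₀ exp(−z/H).
z/H = 714.00/8057.5 = 0.088613; exp(−0.088613) = 0.91520.
P = 953 × 0.91520 = 872.19 hPa.

P ≈ 872 hPa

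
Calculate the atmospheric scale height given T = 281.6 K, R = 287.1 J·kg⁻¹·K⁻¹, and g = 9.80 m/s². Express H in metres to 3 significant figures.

H ≈ 8250 m

The scale height of an isothermal atmosphere is H = RT/g.
H = 287.1 × 281.6 / 9.80 = 80847/9.80 = 8249.7 m.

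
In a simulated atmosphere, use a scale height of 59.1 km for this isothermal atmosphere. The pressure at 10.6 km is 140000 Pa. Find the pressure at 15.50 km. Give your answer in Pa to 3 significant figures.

P ≈ 129000 Pa

Between two levels, P₂ = P₁ exp(−Δz/H) with Δz = z₂ − z₁.
Δz = 15500 − 10600 = 4900.0 m; Δz/H = 4900.0/59100 = 0.082910.
P₂ = 140000 × exp(−0.082910) = 140000 × 0.92043 = 128860 Pa.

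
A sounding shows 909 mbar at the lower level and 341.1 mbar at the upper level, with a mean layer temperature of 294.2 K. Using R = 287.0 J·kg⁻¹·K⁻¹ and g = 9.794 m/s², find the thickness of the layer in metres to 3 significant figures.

Hypsometric equation: Δz = (R T̄/g) ln(P₁/P₂).
R T̄/g = 287.0 × 294.2 / 9.794 = 8621.1 m.
ln(909/341.1) = ln(2.6649) = 0.98017.
Δz = 8621.1 × 0.98017 = 8450.1 m.

Δz ≈ 8450 m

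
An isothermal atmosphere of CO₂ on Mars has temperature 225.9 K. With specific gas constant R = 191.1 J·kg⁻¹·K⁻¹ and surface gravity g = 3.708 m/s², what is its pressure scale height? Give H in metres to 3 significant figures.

The scale height of an isothermal atmosphere is H = RT/g.
H = 191.1 × 225.9 / 3.708 = 43169/3.708 = 11642 m.

H ≈ 11600 m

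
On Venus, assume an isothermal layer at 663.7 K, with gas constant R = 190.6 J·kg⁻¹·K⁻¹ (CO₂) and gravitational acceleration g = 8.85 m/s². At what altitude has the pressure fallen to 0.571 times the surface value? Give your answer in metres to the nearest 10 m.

Scale height: H = RT/g = 190.6 × 663.7 / 8.85 = 14294 m.
Set P/P₀ = exp(−z/H) = 0.571, so z = −H ln(0.571).
−ln(0.571) = 0.56037; z = 14294 × 0.56037 = 8009.9 m.

z ≈ 8010 m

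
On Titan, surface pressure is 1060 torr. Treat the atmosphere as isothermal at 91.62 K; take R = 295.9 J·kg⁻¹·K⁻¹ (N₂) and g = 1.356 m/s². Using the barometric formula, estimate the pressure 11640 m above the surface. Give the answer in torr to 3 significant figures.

P ≈ 592 torr

Scale height: H = RT/g = 295.9 × 91.62 / 1.356 = 19993 m.
Barometric formula: P = P₀ exp(−z/H).
z/H = 11640/19993 = 0.58220; exp(−0.58220) = 0.55867.
P = 1060 × 0.55867 = 592.19 torr.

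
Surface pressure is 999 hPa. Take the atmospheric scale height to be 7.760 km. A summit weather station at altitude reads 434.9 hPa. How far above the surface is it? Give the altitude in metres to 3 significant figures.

Invert the barometric formula: z = H ln(P₀/P).
P₀/P = 999/434.9 = 2.2971; ln(2.2971) = 0.83165.
z = 7760.0 × 0.83165 = 6453.6 m.

z ≈ 6450 m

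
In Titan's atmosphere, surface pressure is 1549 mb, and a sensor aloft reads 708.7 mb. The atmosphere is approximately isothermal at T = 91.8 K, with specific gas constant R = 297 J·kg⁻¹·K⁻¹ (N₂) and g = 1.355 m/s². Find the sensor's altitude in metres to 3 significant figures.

z ≈ 15700 m

Scale height: H = RT/g = 297 × 91.8 / 1.355 = 20121 m.
Invert the barometric formula: z = H ln(P₀/P).
P₀/P = 1549/708.7 = 2.1857; ln(2.1857) = 0.78194.
z = 20121 × 0.78194 = 15733 m.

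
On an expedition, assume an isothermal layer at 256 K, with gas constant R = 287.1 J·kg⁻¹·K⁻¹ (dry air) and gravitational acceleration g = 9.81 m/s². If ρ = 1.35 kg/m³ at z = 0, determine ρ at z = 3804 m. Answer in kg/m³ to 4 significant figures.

Scale height: H = RT/g = 287.1 × 256 / 9.81 = 7492.1 m.
In an isothermal atmosphere, density decays like pressure: ρ = ρ₀ exp(−z/H).
z/H = 3804.0/7492.1 = 0.50773; exp(−0.50773) = 0.60186.
ρ = 1.35 × 0.60186 = 0.81251 kg/m³.

ρ ≈ 0.8125 kg/m³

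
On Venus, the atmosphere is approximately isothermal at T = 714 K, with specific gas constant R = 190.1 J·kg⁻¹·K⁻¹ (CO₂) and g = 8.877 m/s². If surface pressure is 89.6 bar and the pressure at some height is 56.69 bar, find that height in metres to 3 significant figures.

Scale height: H = RT/g = 190.1 × 714 / 8.877 = 15290 m.
Invert the barometric formula: z = H ln(P₀/P).
P₀/P = 89.6/56.69 = 1.5805; ln(1.5805) = 0.45774.
z = 15290 × 0.45774 = 6998.8 m.

z ≈ 7000 m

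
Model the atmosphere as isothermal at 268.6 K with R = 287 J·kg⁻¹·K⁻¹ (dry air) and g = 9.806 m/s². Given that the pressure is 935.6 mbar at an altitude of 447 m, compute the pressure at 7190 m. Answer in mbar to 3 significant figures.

Scale height: H = RT/g = 287 × 268.6 / 9.806 = 7861.3 m.
Between two levels, P₂ = P₁ exp(−Δz/H) with Δz = z₂ − z₁.
Δz = 7190.0 − 447.00 = 6743.0 m; Δz/H = 6743.0/7861.3 = 0.85775.
P₂ = 935.6 × exp(−0.85775) = 935.6 × 0.42412 = 396.81 mbar.

P ≈ 397 mbar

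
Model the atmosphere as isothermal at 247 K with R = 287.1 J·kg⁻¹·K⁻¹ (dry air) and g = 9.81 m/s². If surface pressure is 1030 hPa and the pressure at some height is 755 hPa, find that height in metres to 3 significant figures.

Scale height: H = RT/g = 287.1 × 247 / 9.81 = 7228.7 m.
Invert the barometric formula: z = H ln(P₀/P).
P₀/P = 1030/755 = 1.3642; ln(1.3642) = 0.31057.
z = 7228.7 × 0.31057 = 2245.0 m.

z ≈ 2250 m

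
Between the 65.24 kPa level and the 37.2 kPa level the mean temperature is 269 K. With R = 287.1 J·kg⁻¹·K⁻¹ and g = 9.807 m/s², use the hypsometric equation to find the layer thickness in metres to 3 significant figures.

Hypsometric equation: Δz = (R T̄/g) ln(P₁/P₂).
R T̄/g = 287.1 × 269 / 9.807 = 7875.0 m.
ln(65.24/37.2) = ln(1.7538) = 0.56178.
Δz = 7875.0 × 0.56178 = 4424.0 m.

Δz ≈ 4420 m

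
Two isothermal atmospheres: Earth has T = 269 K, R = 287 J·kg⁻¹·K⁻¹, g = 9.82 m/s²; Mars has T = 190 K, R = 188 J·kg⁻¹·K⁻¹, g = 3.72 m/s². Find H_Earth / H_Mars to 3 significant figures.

H = RT/g for each body.
H_Earth = 287 × 269 / 9.82 = 7861.8 m.
H_Mars = 188 × 190 / 3.72 = 9602.2 m.
H_Earth/H_Mars = 7861.8/9602.2 = 0.81875.

H_Earth/H_Mars ≈ 0.819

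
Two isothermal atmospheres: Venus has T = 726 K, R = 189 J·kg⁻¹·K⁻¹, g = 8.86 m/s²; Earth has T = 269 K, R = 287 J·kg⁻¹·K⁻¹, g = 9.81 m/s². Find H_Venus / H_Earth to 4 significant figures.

H = RT/g for each body.
H_Venus = 189 × 726 / 8.86 = 15487 m.
H_Earth = 287 × 269 / 9.81 = 7869.8 m.
H_Venus/H_Earth = 15487/7869.8 = 1.9679.

H_Venus/H_Earth ≈ 1.968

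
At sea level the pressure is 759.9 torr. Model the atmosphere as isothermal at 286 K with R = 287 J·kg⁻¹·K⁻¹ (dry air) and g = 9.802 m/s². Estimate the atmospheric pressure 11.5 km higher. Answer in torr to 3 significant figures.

Scale height: H = RT/g = 287 × 286 / 9.802 = 8374.0 m.
Barometric formula: P = P₀ exp(−z/H).
z/H = 11500/8374.0 = 1.3733; exp(−1.3733) = 0.25327.
P = 759.9 × 0.25327 = 192.46 torr.

P ≈ 192 torr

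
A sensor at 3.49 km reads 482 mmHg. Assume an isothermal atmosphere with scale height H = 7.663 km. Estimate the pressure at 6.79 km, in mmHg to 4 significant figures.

Between two levels, P₂ = P₁ exp(−Δz/H) with Δz = z₂ − z₁.
Δz = 6790.0 − 3490.0 = 3300.0 m; Δz/H = 3300.0/7663.0 = 0.43064.
P₂ = 482 × exp(−0.43064) = 482 × 0.65009 = 313.34 mmHg.

P ≈ 313.3 mmHg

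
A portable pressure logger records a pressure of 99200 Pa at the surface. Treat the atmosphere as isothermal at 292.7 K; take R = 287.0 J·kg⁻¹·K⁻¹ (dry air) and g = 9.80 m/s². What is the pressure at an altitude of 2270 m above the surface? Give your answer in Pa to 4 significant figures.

P ≈ 76120 Pa

Scale height: H = RT/g = 287.0 × 292.7 / 9.80 = 8571.9 m.
Barometric formula: P = P₀ exp(−z/H).
z/H = 2270.0/8571.9 = 0.26482; exp(−0.26482) = 0.76734.
P = 99200 × 0.76734 = 76120 Pa.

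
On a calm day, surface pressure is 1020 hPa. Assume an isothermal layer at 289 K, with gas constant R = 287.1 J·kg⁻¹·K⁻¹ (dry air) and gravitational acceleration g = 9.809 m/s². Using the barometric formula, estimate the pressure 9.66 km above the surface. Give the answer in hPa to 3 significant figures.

P ≈ 326 hPa

Scale height: H = RT/g = 287.1 × 289 / 9.809 = 8458.8 m.
Barometric formula: P = P₀ exp(−z/H).
z/H = 9660.0/8458.8 = 1.1420; exp(−1.1420) = 0.31918.
P = 1020 × 0.31918 = 325.56 hPa.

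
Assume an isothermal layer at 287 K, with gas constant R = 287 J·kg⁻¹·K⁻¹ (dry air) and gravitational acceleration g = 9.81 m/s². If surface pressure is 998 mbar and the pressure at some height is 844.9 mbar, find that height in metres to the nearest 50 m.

Scale height: H = RT/g = 287 × 287 / 9.81 = 8396.4 m.
Invert the barometric formula: z = H ln(P₀/P).
P₀/P = 998/844.9 = 1.1812; ln(1.1812) = 0.16653.
z = 8396.4 × 0.16653 = 1398.3 m.

z ≈ 1400 m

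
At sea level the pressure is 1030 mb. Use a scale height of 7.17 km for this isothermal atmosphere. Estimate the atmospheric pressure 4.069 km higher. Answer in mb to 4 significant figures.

Barometric formula: P = P₀ exp(−z/H).
z/H = 4069.0/7170.0 = 0.56750; exp(−0.56750) = 0.56694.
P = 1030 × 0.56694 = 583.95 mb.

P ≈ 583.9 mb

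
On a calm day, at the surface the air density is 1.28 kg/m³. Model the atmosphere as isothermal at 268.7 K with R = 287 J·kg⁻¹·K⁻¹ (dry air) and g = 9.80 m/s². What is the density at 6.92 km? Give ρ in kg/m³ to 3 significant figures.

Scale height: H = RT/g = 287 × 268.7 / 9.80 = 7869.1 m.
In an isothermal atmosphere, density decays like pressure: ρ = ρ₀ exp(−z/H).
z/H = 6920.0/7869.1 = 0.87939; exp(−0.87939) = 0.41504.
ρ = 1.28 × 0.41504 = 0.53125 kg/m³.

ρ ≈ 0.531 kg/m³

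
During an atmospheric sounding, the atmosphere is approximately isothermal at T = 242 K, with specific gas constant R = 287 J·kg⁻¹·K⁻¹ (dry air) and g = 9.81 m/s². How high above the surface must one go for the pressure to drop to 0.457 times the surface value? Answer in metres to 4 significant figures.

Scale height: H = RT/g = 287 × 242 / 9.81 = 7079.9 m.
Set P/P₀ = exp(−z/H) = 0.457, so z = −H ln(0.457).
−ln(0.457) = 0.78307; z = 7079.9 × 0.78307 = 5544.1 m.

z ≈ 5544 m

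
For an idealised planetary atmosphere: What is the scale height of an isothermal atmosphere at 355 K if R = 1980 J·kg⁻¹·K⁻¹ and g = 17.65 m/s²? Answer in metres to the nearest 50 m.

The scale height of an isothermal atmosphere is H = RT/g.
H = 1980 × 355 / 17.65 = 702900/17.65 = 39824 m.

H ≈ 39800 m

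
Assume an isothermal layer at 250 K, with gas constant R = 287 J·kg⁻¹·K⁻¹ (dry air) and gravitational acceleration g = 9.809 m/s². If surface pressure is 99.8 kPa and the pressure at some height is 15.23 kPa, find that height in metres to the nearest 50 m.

Scale height: H = RT/g = 287 × 250 / 9.809 = 7314.7 m.
Invert the barometric formula: z = H ln(P₀/P).
P₀/P = 99.8/15.23 = 6.5529; ln(6.5529) = 1.8799.
z = 7314.7 × 1.8799 = 13751 m.

z ≈ 13750 m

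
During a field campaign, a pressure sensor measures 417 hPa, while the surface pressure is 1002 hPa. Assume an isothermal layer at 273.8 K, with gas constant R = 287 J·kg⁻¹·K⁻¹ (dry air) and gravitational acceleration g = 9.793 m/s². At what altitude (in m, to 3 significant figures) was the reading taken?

z ≈ 7030 m

Scale height: H = RT/g = 287 × 273.8 / 9.793 = 8024.2 m.
Invert the barometric formula: z = H ln(P₀/P).
P₀/P = 1002/417 = 2.4029; ln(2.4029) = 0.87668.
z = 8024.2 × 0.87668 = 7034.7 m.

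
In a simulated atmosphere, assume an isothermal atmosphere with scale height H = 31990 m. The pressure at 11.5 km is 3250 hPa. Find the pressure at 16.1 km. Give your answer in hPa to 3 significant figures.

Between two levels, P₂ = P₁ exp(−Δz/H) with Δz = z₂ − z₁.
Δz = 16100 − 11500 = 4600.0 m; Δz/H = 4600.0/31990 = 0.14379.
P₂ = 3250 × exp(−0.14379) = 3250 × 0.86607 = 2814.7 hPa.

P ≈ 2810 hPa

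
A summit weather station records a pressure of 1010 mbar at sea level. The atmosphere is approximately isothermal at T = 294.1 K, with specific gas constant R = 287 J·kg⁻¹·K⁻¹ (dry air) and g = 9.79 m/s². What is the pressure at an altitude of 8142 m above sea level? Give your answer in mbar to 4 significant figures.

Scale height: H = RT/g = 287 × 294.1 / 9.79 = 8621.7 m.
Barometric formula: P = P₀ exp(−z/H).
z/H = 8142.0/8621.7 = 0.94436; exp(−0.94436) = 0.38893.
P = 1010 × 0.38893 = 392.82 mbar.

P ≈ 392.8 mbar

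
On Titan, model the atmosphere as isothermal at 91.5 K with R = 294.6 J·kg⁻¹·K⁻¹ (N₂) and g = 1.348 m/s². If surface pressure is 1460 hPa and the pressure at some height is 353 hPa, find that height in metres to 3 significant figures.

z ≈ 28400 m

Scale height: H = RT/g = 294.6 × 91.5 / 1.348 = 19997 m.
Invert the barometric formula: z = H ln(P₀/P).
P₀/P = 1460/353 = 4.1360; ln(4.1360) = 1.4197.
z = 19997 × 1.4197 = 28390 m.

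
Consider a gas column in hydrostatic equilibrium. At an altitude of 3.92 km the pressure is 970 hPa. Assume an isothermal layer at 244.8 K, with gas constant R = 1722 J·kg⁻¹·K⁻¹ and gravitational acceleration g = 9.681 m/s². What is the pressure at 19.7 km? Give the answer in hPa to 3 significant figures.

Scale height: H = RT/g = 1722 × 244.8 / 9.681 = 43544 m.
Between two levels, P₂ = P₁ exp(−Δz/H) with Δz = z₂ − z₁.
Δz = 19700 − 3920.0 = 15780 m; Δz/H = 15780/43544 = 0.36239.
P₂ = 970 × exp(−0.36239) = 970 × 0.69601 = 675.13 hPa.

P ≈ 675 hPa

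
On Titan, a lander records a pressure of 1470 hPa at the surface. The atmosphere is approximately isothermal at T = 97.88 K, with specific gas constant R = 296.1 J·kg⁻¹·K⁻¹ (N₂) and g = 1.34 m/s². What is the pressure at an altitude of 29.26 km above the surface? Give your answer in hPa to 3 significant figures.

Scale height: H = RT/g = 296.1 × 97.88 / 1.34 = 21629 m.
Barometric formula: P = P₀ exp(−z/H).
z/H = 29260/21629 = 1.3528; exp(−1.3528) = 0.25852.
P = 1470 × 0.25852 = 380.02 hPa.

P ≈ 380 hPa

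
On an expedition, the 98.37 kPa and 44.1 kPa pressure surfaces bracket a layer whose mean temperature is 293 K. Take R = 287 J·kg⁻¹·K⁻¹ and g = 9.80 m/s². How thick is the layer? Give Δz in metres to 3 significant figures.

Hypsometric equation: Δz = (R T̄/g) ln(P₁/P₂).
R T̄/g = 287 × 293 / 9.80 = 8580.7 m.
ln(98.37/44.1) = ln(2.2306) = 0.80227.
Δz = 8580.7 × 0.80227 = 6884.0 m.

Δz ≈ 6880 m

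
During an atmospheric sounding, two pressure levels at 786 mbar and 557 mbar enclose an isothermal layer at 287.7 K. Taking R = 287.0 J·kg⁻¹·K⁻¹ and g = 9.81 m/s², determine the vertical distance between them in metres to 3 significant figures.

Δz ≈ 2900 m

Hypsometric equation: Δz = (R T̄/g) ln(P₁/P₂).
R T̄/g = 287.0 × 287.7 / 9.81 = 8416.9 m.
ln(786/557) = ln(1.4111) = 0.34437.
Δz = 8416.9 × 0.34437 = 2898.5 m.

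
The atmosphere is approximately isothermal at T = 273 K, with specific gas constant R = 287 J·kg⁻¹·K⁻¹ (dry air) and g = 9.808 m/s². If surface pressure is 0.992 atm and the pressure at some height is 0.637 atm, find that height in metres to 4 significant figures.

z ≈ 3539 m

Scale height: H = RT/g = 287 × 273 / 9.808 = 7988.5 m.
Invert the barometric formula: z = H ln(P₀/P).
P₀/P = 0.992/0.637 = 1.5573; ln(1.5573) = 0.44295.
z = 7988.5 × 0.44295 = 3538.5 m.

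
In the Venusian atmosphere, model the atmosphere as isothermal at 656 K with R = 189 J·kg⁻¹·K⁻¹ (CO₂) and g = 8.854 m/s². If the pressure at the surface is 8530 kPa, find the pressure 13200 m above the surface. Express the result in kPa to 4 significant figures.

P ≈ 3323 kPa

Scale height: H = RT/g = 189 × 656 / 8.854 = 14003 m.
Barometric formula: P = P₀ exp(−z/H).
z/H = 13200/14003 = 0.94266; exp(−0.94266) = 0.38959.
P = 8530 × 0.38959 = 3323.2 kPa.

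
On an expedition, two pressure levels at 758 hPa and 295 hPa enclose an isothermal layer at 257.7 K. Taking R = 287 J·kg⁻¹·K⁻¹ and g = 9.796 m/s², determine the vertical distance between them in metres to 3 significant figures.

Hypsometric equation: Δz = (R T̄/g) ln(P₁/P₂).
R T̄/g = 287 × 257.7 / 9.796 = 7550.0 m.
ln(758/295) = ln(2.5695) = 0.94371.
Δz = 7550.0 × 0.94371 = 7125.0 m.

Δz ≈ 7130 m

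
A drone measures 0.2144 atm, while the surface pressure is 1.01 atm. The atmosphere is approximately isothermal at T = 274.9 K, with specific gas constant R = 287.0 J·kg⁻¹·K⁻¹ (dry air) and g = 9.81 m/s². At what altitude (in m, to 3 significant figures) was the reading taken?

Scale height: H = RT/g = 287.0 × 274.9 / 9.81 = 8042.4 m.
Invert the barometric formula: z = H ln(P₀/P).
P₀/P = 1.01/0.2144 = 4.7108; ln(4.7108) = 1.5499.
z = 8042.4 × 1.5499 = 12465 m.

z ≈ 12500 m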